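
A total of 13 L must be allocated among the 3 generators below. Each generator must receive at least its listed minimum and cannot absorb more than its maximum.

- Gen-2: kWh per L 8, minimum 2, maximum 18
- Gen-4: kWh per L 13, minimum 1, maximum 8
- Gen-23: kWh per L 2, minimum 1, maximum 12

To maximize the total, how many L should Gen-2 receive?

4

Meeting every minimum uses 2+1+1 = 4 L, leaving 9.
Highest kWh per L first: Gen-4 13 > Gen-2 8 > Gen-23 2.
Gen-4 takes 7 more to reach its cap of 8 ; 2 left.
Gen-2: +2 (room for 16) → 4. Pool exhausted.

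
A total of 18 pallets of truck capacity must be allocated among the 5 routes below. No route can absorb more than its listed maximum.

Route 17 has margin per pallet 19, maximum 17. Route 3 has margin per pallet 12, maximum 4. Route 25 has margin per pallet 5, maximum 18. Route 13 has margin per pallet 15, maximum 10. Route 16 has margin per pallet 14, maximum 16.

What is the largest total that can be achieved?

Order the routes by margin per pallet: Route 17 19 > Route 13 15 > Route 16 14 > Route 3 12 > Route 25 5.
Route 17: +17 to 17 (cap) ; 1 left.
Route 13 has room for 10 but only 1 remain, so it gets 1.
Total = 19×17 + 15×1 = 338.

338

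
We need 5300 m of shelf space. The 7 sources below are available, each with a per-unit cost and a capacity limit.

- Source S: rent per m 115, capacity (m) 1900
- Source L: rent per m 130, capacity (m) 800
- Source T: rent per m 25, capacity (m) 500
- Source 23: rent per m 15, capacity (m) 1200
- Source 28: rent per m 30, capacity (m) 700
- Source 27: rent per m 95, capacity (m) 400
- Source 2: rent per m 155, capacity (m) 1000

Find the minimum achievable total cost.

386000

Cheapest first:
Source 23 at 15: take all 1200 m → 4100 still needed.
Source T (25): use full 500 → 3600 m to go.
Take 700 from Source 28 at 30 → need 2900 more.
Take 400 from Source 27 at 95 → need 2500 more.
Source S at 115: take all 1900 m → 600 still needed.
Source L (130): take the remaining 600 → done.
Source 2: unused.
Cost = 1200×15 + 500×25 + 700×30 + 400×95 + 1900×115 + 600×130 = 386000.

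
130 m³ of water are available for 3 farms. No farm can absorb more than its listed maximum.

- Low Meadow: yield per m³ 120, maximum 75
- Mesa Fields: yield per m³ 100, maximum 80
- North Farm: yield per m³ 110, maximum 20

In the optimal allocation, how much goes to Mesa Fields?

35

Highest yield per m³ first: Low Meadow 120 > North Farm 110 > Mesa Fields 100.
Low Meadow: +75 to 75 (cap) — 55 left.
North Farm: +20 to 20 (cap) — 35 left.
Mesa Fields has room for 80 but only 35 remain, so it gets 35.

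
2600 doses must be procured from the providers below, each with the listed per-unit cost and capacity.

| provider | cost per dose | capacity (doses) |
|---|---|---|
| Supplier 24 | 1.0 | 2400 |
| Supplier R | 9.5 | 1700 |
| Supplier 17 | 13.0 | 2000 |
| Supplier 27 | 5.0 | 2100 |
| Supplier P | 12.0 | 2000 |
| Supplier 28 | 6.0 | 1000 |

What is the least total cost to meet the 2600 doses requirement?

3400

Use providers in increasing cost order.
Supplier 24 (1.0): use full 2400 → 200 doses to go.
Supplier 27 at 5.0: take 200 of its 2100 → requirement met.
Supplier 28, Supplier R, Supplier P, Supplier 17: unused.
Cost = 2400×1.0 + 200×5.0 = 3400.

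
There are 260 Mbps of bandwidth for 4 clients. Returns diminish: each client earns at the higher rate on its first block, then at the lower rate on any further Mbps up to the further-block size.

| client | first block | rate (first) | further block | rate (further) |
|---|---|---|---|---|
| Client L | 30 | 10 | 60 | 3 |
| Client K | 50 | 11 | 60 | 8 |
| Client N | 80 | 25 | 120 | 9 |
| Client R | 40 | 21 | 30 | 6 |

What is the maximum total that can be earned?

Treat each block as its own option and order by rate: Client N/first 25 > Client R/first 21 > Client K/first 11 > Client L/first 10 > Client N/second 9 > Client K/second 8 > Client R/second 6 > Client L/second 3.
Client N first at 25: fill all 80 ; 180 left.
Client R/first (21): +40 ; 140 left.
Client K first at 11: fill all 50 ; 90 left.
Client L first at 10: fill all 30 ; 60 left.
Client N/second: +60 of 120 at 9; pool empty.
Total = 25×80 + 21×40 + 11×50 + 10×30 + 9×60 = 4230.

4230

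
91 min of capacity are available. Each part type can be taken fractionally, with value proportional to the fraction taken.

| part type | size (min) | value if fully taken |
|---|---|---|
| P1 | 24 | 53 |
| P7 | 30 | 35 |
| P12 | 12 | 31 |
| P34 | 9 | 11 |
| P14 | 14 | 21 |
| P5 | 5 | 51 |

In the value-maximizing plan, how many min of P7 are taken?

27

Best value per unit of size first: P5 51/5≈10.2, P12 31/12≈2.58, P1 53/24≈2.21, P14 21/14≈1.5, P34 11/9≈1.22, P7 35/30≈1.17.
P5: take in full, 5 min for value 51 ; 86 left.
All 12 min of P12 fit (value 31) ; 74 remain.
Take all of P1 (24 min, value 53) ; 50 min left.
P14: take in full, 14 min for value 21 ; 36 left.
Take all of P34 (9 min, value 11) ; 27 min left.
Only 27 min remain; take 27/30 of P7 for value 35×27/30 = 31.5.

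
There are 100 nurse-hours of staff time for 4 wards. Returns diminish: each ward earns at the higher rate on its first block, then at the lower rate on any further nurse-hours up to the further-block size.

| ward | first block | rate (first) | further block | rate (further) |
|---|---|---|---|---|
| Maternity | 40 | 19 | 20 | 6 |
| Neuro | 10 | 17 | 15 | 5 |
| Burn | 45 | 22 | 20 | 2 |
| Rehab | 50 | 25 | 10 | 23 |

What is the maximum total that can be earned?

Order all 8 blocks by rate: Rehab/first 25 > Rehab/second 23 > Burn/first 22 > Maternity/first 19 > Neuro/first 17 > Maternity/second 6 > Neuro/second 5 > Burn/second 2.
Fill Rehab first block (50 at 25) — 50 left.
Fill Rehab second block (10 at 23) — 40 left.
Burn/first: +40 of 45 at 22; pool empty.
Total = 25×50 + 23×10 + 22×40 = 2360.

2360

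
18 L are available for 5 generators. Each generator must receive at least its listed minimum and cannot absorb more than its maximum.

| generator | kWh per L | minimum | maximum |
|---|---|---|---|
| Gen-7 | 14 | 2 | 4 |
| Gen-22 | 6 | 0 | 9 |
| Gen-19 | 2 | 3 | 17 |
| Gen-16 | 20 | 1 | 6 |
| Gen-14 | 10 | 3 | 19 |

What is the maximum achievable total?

Meeting every minimum uses 2+0+3+1+3 = 9 L, leaving 9.
Highest kWh per L first: Gen-16 20 > Gen-7 14 > Gen-14 10 > Gen-22 6 > Gen-19 2.
Give Gen-16 5 more to hit its cap of 6 ; 4 left.
Gen-7: +2 to 4 (cap) ; 2 left.
Only 2 left; Gen-14 takes them to reach 5.
Total = 14×4 + 2×3 + 20×6 + 10×5 = 232.

232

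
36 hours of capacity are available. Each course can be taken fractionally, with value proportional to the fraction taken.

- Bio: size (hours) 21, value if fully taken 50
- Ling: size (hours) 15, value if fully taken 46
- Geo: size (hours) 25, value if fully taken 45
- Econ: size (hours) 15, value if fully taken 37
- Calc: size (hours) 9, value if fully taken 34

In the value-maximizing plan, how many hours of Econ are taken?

Best value per unit of size first: Calc 34/9≈3.78, Ling 46/15≈3.07, Econ 37/15≈2.47, Bio 50/21≈2.38, Geo 45/25≈1.8.
All 9 hours of Calc fit (value 34) → 27 remain.
All 15 hours of Ling fit (value 46) → 12 remain.
Only 12 hours remain; take 12/15 of Econ for value 37×12/15 = 29.6.

12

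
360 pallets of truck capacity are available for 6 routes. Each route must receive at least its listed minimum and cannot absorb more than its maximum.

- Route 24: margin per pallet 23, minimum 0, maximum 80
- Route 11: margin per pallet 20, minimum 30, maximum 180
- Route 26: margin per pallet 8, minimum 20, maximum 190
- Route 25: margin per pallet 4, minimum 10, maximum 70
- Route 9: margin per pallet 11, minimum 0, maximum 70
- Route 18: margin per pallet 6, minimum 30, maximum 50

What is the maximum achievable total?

Meeting every minimum uses 0+30+20+10+0+30 = 90 pallets, leaving 270.
Order the routes by margin per pallet: Route 24 23 > Route 11 20 > Route 9 11 > Route 26 8 > Route 18 6 > Route 25 4.
Route 24: +80 to 80 (cap) ; 190 left.
Give Route 11 150 more to hit its cap of 180 ; 40 left.
Route 9: +40 (room for 70) → 40. Pool exhausted.
Total = 23×80 + 20×180 + 8×20 + 4×10 + 11×40 + 6×30 = 6260.

6260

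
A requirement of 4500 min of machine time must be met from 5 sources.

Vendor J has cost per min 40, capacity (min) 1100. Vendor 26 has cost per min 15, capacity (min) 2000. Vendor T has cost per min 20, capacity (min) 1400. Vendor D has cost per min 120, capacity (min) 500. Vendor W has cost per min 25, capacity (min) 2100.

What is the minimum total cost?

85500

Use sources in increasing cost order.
Vendor 26 at 15: take all 2000 min ; 2500 still needed.
Take 1400 from Vendor T at 20 ; need 1100 more.
Vendor W (25): take the remaining 1100 ; done.
Vendor J, Vendor D: unused.
Cost = 2000×15 + 1400×20 + 1100×25 = 85500.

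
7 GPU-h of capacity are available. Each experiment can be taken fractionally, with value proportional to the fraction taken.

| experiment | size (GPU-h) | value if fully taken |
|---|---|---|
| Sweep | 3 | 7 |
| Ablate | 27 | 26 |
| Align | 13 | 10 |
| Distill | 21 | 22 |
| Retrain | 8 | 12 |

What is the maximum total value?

Best value per unit of size first: Sweep 7/3≈2.33, Retrain 12/8≈1.5, Distill 22/21≈1.05, Ablate 26/27≈0.963, Align 10/13≈0.769.
Take all of Sweep (3 GPU-h, value 7) — 4 GPU-h left.
Fill the last 4 GPU-h with part of Retrain: 4/8 of it earns 6.
Total value = 13.

13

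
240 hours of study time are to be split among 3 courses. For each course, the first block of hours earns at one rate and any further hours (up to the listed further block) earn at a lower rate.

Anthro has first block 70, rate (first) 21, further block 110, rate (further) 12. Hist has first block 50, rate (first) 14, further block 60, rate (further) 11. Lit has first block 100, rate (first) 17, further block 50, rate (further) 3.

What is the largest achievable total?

Rank every tier by rate: Anthro/first 21 > Lit/first 17 > Hist/first 14 > Anthro/second 12 > Hist/second 11 > Lit/second 3.
Anthro/first (21): +70 ; 170 left.
Fill Lit first block (100 at 17) ; 70 left.
Fill Hist first block (50 at 14) ; 20 left.
Anthro second at 12: only 20 left, fill 20.
Total = 21×70 + 17×100 + 14×50 + 12×20 = 4110.

4110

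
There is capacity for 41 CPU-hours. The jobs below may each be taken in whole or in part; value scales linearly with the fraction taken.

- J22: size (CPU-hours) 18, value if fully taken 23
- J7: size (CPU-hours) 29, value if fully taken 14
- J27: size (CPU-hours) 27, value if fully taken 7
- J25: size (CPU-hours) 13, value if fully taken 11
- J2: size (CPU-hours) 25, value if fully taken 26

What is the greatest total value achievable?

Best value per unit of size first: J22 23/18≈1.28, J2 26/25≈1.04, J25 11/13≈0.846, J7 14/29≈0.483, J27 7/27≈0.259.
J22: take in full, 18 CPU-hours for value 23 → 23 left.
Fill the last 23 CPU-hours with part of J2: 23/25 of it earns 23.92.
Total value = 46.92.

46.92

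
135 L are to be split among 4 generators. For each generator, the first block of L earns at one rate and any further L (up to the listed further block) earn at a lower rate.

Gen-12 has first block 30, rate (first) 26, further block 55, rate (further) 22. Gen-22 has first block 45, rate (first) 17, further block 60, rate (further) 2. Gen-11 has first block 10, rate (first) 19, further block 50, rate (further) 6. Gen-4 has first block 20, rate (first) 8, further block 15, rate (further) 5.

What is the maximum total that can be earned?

2860

Order all 8 blocks by rate: Gen-12/tier1 26 > Gen-12/tier2 22 > Gen-11/tier1 19 > Gen-22/tier1 17 > Gen-4/tier1 8 > Gen-11/tier2 6 > Gen-4/tier2 5 > Gen-22/tier2 2.
Fill Gen-12 tier1 block (30 at 26) — 105 left.
Fill Gen-12 tier2 block (55 at 22) — 50 left.
Gen-11 tier1 at 19: fill all 10 — 40 left.
Gen-22/tier1: +40 of 45 at 17; pool empty.
Total = 26×30 + 22×55 + 19×10 + 17×40 = 2860.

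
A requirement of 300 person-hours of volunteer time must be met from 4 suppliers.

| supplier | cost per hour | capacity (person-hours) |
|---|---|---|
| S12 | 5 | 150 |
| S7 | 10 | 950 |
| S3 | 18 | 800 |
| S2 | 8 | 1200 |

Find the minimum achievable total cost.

1950

Use suppliers in increasing cost order.
S12 at 5: take all 150 person-hours → 150 still needed.
S2 (8): take the remaining 150 → done.
S7, S3: unused.
Cost = 150×5 + 150×8 = 1950.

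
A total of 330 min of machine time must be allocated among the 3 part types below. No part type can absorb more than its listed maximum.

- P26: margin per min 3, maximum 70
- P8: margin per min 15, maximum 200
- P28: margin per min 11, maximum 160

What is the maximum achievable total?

Highest margin per min first: P8 15 > P28 11 > P26 3.
P8 takes 200 to reach its cap of 200 → 130 left.
Only 130 left; P28 takes them to reach 130.
Total = 15×200 + 11×130 = 4430.

4430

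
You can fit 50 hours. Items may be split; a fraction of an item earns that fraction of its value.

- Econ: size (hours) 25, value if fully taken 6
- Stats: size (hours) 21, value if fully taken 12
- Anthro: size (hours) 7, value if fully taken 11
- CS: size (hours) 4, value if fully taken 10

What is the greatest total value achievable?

37.32

Best value per unit of size first: CS 10/4≈2.5, Anthro 11/7≈1.57, Stats 12/21≈0.571, Econ 6/25≈0.24.
CS: take in full, 4 hours for value 10 ; 46 left.
All 7 hours of Anthro fit (value 11) ; 39 remain.
Stats: take in full, 21 hours for value 12 ; 18 left.
Fill the last 18 hours with part of Econ: 18/25 of it earns 4.32.
Total value = 37.32.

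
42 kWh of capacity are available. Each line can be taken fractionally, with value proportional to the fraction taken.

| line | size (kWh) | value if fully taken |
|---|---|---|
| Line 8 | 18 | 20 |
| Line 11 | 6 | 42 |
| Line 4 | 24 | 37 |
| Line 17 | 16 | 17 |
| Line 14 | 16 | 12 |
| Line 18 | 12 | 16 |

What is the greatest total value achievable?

Rank by value-to-size ratio: Line 11 42/6≈7, Line 4 37/24≈1.54, Line 18 16/12≈1.33, Line 8 20/18≈1.11, Line 17 17/16≈1.06, Line 14 12/16≈0.75.
Take all of Line 11 (6 kWh, value 42) ; 36 kWh left.
All 24 kWh of Line 4 fit (value 37) ; 12 remain.
Line 18: take in full, 12 kWh for value 16 ; 0 left.
Total value = 95.

95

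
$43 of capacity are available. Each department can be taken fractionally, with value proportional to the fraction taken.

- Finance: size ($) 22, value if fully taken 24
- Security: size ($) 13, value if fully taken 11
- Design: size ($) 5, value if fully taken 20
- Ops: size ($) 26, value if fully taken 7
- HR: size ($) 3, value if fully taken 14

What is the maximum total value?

Rank by value-to-size ratio: HR 14/3≈4.67, Design 20/5≈4, Finance 24/22≈1.09, Security 11/13≈0.846, Ops 7/26≈0.269.
HR: take in full, 3 $ for value 14 ; 40 left.
Take all of Design (5 $, value 20) ; 35 $ left.
Take all of Finance (22 $, value 24) ; 13 $ left.
Security: take in full, 13 $ for value 11 ; 0 left.
Total value = 69.

69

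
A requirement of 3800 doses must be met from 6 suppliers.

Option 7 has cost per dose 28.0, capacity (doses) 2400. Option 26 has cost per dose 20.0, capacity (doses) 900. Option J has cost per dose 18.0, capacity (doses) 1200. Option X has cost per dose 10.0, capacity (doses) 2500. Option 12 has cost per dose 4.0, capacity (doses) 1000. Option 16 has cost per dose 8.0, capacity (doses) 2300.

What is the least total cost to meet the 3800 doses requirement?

27400

Fill from the cheapest supplier first.
Option 12 (4.0): use full 1000 — 2800 doses to go.
Option 16 at 8.0: take all 2300 doses — 500 still needed.
Option X (10.0): take the remaining 500 — done.
Option J, Option 26, Option 7: unused.
Cost = 1000×4.0 + 2300×8.0 + 500×10.0 = 27400.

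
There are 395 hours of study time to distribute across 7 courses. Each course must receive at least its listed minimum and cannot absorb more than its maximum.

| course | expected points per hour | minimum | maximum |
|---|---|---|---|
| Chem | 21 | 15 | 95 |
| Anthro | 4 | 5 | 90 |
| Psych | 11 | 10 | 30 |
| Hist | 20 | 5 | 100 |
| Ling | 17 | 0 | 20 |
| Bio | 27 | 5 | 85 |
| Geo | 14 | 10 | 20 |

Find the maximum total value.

Meeting every minimum uses 15+5+10+5+0+5+10 = 50 hours, leaving 345.
Order the courses by expected points per hour: Bio 27 > Chem 21 > Hist 20 > Ling 17 > Geo 14 > Psych 11 > Anthro 4.
Give Bio 80 more to hit its cap of 85 → 265 left.
Chem: +80 to 95 (cap) → 185 left.
Hist takes 95 more to reach its cap of 100 → 90 left.
Ling: +20 to 20 (cap) → 70 left.
Geo: +10 to 20 (cap) → 60 left.
Psych takes 20 more to reach its cap of 30 → 40 left.
Anthro: +40 (room for 85) → 45. Pool exhausted.
Total = 21×95 + 4×45 + 11×30 + 20×100 + 17×20 + 27×85 + 14×20 = 7420.

7420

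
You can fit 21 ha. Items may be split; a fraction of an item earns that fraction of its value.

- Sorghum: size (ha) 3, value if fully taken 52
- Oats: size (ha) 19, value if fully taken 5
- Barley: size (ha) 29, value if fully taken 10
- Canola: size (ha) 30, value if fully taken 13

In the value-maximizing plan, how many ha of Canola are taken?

18

Best value per unit of size first: Sorghum 52/3≈17.3, Canola 13/30≈0.433, Barley 10/29≈0.345, Oats 5/19≈0.263.
Sorghum: take in full, 3 ha for value 52 ; 18 left.
Only 18 ha remain; take 18/30 of Canola for value 13×18/30 = 7.8.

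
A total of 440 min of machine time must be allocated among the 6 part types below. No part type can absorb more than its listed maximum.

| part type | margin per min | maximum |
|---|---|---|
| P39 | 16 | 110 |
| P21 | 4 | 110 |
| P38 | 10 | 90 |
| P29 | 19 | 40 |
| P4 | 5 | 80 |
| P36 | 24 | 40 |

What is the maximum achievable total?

Order the part types by margin per min: P36 24 > P29 19 > P39 16 > P38 10 > P4 5 > P21 4.
P36 takes 40 to reach its cap of 40 ; 400 left.
Give P29 40 to hit its cap of 40 ; 360 left.
P39 takes 110 to reach its cap of 110 ; 250 left.
P38: +90 to 90 (cap) ; 160 left.
P4 takes 80 to reach its cap of 80 ; 80 left.
P21: +80 (room for 110) → 80. Pool exhausted.
Total = 16×110 + 4×80 + 10×90 + 19×40 + 5×80 + 24×40 = 5100.

5100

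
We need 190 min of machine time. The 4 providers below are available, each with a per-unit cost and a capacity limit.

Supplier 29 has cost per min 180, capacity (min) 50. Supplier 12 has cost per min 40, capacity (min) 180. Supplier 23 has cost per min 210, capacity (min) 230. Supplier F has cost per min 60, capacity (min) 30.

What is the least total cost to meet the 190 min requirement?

Cheapest first:
Supplier 12 (40): use full 180 — 10 min to go.
Supplier F at 60: take 10 of its 30 — requirement met.
Supplier 29, Supplier 23: unused.
Cost = 180×40 + 10×60 = 7800.

7800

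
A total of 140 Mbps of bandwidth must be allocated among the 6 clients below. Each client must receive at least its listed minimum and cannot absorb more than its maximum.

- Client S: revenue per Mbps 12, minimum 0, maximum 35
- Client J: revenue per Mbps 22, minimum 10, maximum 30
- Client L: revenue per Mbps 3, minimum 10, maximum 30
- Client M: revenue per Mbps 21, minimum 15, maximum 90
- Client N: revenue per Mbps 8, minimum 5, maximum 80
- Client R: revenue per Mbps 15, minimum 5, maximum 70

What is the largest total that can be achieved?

2695

Meeting every minimum uses 0+10+10+15+5+5 = 45 Mbps, leaving 95.
Order the clients by revenue per Mbps: Client J 22 > Client M 21 > Client R 15 > Client S 12 > Client N 8 > Client L 3.
Client J takes 20 more to reach its cap of 30 ; 75 left.
Client M: +75 to 90 (cap) ; 0 left.
Total = 22×30 + 3×10 + 21×90 + 8×5 + 15×5 = 2695.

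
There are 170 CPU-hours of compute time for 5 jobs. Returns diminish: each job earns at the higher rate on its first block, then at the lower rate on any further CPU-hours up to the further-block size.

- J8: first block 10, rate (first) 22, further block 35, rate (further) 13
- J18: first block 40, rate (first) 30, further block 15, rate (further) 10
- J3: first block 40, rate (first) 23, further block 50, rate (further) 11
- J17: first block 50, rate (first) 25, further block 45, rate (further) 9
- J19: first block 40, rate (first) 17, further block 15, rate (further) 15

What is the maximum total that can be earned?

Order all 10 blocks by rate: J18/first 30 > J17/first 25 > J3/first 23 > J8/first 22 > J19/first 17 > J19/second 15 > J8/second 13 > J3/second 11 > J18/second 10 > J17/second 9.
J18 first at 30: fill all 40 ; 130 left.
J17/first (25): +50 ; 80 left.
Fill J3 first block (40 at 23) ; 40 left.
Fill J8 first block (10 at 22) ; 30 left.
J19 first at 17: only 30 left, fill 30.
Total = 30×40 + 25×50 + 23×40 + 22×10 + 17×30 = 4100.

4100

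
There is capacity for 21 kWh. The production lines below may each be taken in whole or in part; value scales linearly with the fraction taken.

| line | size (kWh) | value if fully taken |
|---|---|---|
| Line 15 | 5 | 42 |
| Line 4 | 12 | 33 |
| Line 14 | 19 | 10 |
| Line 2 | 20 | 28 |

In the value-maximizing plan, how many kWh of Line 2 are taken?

4

Best value per unit of size first: Line 15 42/5≈8.4, Line 4 33/12≈2.75, Line 2 28/20≈1.4, Line 14 10/19≈0.526.
Take all of Line 15 (5 kWh, value 42) → 16 kWh left.
All 12 kWh of Line 4 fit (value 33) → 4 remain.
4 kWh left: a 4/20 share of Line 2 gives 28×4/20 = 5.6.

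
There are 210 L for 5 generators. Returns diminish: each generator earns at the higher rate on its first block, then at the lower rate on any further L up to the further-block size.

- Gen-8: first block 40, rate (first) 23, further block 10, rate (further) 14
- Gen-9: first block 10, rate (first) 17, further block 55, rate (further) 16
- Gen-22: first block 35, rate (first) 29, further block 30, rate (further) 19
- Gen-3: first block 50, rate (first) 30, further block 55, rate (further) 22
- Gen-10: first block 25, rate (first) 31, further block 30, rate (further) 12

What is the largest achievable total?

Rank every tier by rate: Gen-10/T1 31 > Gen-3/T1 30 > Gen-22/T1 29 > Gen-8/T1 23 > Gen-3/T2 22 > Gen-22/T2 19 > Gen-9/T1 17 > Gen-9/T2 16 > Gen-8/T2 14 > Gen-10/T2 12.
Fill Gen-10 T1 block (25 at 31) — 185 left.
Gen-3 T1 at 30: fill all 50 — 135 left.
Gen-22 T1 at 29: fill all 35 — 100 left.
Fill Gen-8 T1 block (40 at 23) — 60 left.
Gen-3 T2 at 22: fill all 55 — 5 left.
5 remain; put them into Gen-22 T2 at 19.
Total = 31×25 + 30×50 + 29×35 + 23×40 + 22×55 + 19×5 = 5515.

5515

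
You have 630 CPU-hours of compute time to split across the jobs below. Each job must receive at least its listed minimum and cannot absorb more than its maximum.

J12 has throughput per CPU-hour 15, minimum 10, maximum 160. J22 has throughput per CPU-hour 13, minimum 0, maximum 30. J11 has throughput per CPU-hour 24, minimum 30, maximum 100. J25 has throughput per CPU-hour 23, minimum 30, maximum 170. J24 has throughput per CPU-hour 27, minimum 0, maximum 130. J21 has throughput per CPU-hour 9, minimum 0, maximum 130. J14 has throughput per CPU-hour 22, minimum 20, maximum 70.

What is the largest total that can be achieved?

13760

Meeting every minimum uses 10+0+30+30+0+0+20 = 90 CPU-hours, leaving 540.
Rank by throughput per CPU-hour: J24 27 > J11 24 > J25 23 > J14 22 > J12 15 > J22 13 > J21 9.
J24: +130 to 130 (cap) → 410 left.
J11 takes 70 more to reach its cap of 100 → 340 left.
Give J25 140 more to hit its cap of 170 → 200 left.
J14 takes 50 more to reach its cap of 70 → 150 left.
Give J12 150 more to hit its cap of 160 → 0 left.
Total = 15×160 + 24×100 + 23×170 + 27×130 + 22×70 = 13760.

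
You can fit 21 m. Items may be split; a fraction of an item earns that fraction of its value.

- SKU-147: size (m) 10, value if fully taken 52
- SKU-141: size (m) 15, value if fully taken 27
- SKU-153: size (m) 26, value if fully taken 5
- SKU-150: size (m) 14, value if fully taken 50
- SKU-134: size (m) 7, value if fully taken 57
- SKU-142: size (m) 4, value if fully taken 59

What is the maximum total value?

Rank by value-to-size ratio: SKU-142 59/4≈14.8, SKU-134 57/7≈8.14, SKU-147 52/10≈5.2, SKU-150 50/14≈3.57, SKU-141 27/15≈1.8, SKU-153 5/26≈0.192.
Take all of SKU-142 (4 m, value 59) ; 17 m left.
Take all of SKU-134 (7 m, value 57) ; 10 m left.
Take all of SKU-147 (10 m, value 52) ; 0 m left.
Total value = 168.

168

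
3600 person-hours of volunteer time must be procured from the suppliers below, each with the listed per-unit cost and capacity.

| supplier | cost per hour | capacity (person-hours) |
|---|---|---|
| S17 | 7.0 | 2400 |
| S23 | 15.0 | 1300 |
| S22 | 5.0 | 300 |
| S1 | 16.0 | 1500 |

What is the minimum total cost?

Fill from the cheapest supplier first.
S22 (5.0): use full 300 ; 3300 person-hours to go.
S17 (7.0): use full 2400 ; 900 person-hours to go.
S23 at 15.0: take 900 of its 1300 ; requirement met.
S1: unused.
Cost = 300×5.0 + 2400×7.0 + 900×15.0 = 31800.

31800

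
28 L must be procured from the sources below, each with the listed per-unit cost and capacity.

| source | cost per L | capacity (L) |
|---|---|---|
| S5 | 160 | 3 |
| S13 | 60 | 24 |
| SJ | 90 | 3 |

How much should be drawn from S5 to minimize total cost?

Cheapest first:
Take 24 from S13 at 60 → need 4 more.
SJ at 90: take all 3 L → 1 still needed.
S5 (160): take the remaining 1 → done.

1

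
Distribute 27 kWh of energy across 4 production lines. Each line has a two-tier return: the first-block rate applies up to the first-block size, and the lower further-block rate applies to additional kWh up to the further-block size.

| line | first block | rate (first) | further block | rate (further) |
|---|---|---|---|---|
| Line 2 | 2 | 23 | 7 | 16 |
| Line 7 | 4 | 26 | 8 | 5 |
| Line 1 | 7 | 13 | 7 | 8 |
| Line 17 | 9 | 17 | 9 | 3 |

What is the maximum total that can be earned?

Order all 8 blocks by rate: Line 7/first 26 > Line 2/first 23 > Line 17/first 17 > Line 2/second 16 > Line 1/first 13 > Line 1/second 8 > Line 7/second 5 > Line 17/second 3.
Line 7 first at 26: fill all 4 ; 23 left.
Fill Line 2 first block (2 at 23) ; 21 left.
Line 17 first at 17: fill all 9 ; 12 left.
Line 2/second (16): +7 ; 5 left.
5 remain; put them into Line 1 first at 13.
Total = 26×4 + 23×2 + 17×9 + 16×7 + 13×5 = 480.

480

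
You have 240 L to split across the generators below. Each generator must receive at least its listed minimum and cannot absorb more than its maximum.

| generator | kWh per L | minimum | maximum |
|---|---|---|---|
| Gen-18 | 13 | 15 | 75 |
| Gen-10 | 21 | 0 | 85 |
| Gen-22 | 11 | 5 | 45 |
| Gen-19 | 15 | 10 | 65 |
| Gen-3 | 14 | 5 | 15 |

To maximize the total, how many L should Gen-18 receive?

Meeting every minimum uses 15+0+5+10+5 = 35 L, leaving 205.
Highest kWh per L first: Gen-10 21 > Gen-19 15 > Gen-3 14 > Gen-18 13 > Gen-22 11.
Gen-10 takes 85 more to reach its cap of 85 ; 120 left.
Give Gen-19 55 more to hit its cap of 65 ; 65 left.
Give Gen-3 10 more to hit its cap of 15 ; 55 left.
Gen-18 has room for 60 more but only 55 remain, so it gets 70.

70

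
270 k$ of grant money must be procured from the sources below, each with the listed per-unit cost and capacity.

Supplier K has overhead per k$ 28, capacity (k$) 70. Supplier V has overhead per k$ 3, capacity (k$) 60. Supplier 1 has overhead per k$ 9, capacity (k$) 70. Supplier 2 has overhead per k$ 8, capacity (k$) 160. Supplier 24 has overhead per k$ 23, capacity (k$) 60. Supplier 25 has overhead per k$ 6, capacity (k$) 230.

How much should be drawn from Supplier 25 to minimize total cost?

Use sources in increasing cost order.
Take 60 from Supplier V at 3 — need 210 more.
Supplier 25 at 6: take 210 of its 230 — requirement met.
Supplier 2, Supplier 1, Supplier 24, Supplier K: unused.

210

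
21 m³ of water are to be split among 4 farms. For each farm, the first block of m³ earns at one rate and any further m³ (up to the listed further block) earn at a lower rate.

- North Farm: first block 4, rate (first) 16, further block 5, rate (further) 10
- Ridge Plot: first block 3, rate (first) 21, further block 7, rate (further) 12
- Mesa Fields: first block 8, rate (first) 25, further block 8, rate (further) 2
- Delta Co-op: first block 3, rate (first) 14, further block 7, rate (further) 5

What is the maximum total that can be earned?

Rank every tier by rate: Mesa Fields/T1 25 > Ridge Plot/T1 21 > North Farm/T1 16 > Delta Co-op/T1 14 > Ridge Plot/T2 12 > North Farm/T2 10 > Delta Co-op/T2 5 > Mesa Fields/T2 2.
Fill Mesa Fields T1 block (8 at 25) — 13 left.
Ridge Plot/T1 (21): +3 — 10 left.
North Farm/T1 (16): +4 — 6 left.
Fill Delta Co-op T1 block (3 at 14) — 3 left.
Ridge Plot/T2: +3 of 7 at 12; pool empty.
Total = 25×8 + 21×3 + 16×4 + 14×3 + 12×3 = 405.

405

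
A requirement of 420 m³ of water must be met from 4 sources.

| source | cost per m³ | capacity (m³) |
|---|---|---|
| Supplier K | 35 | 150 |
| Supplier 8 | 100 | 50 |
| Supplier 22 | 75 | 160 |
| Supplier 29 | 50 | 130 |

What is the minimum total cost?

Use sources in increasing cost order.
Supplier K at 35: take all 150 m³ — 270 still needed.
Supplier 29 (50): use full 130 — 140 m³ to go.
Supplier 22 at 75: take 140 of its 160 — requirement met.
Supplier 8: unused.
Cost = 150×35 + 130×50 + 140×75 = 22250.

22250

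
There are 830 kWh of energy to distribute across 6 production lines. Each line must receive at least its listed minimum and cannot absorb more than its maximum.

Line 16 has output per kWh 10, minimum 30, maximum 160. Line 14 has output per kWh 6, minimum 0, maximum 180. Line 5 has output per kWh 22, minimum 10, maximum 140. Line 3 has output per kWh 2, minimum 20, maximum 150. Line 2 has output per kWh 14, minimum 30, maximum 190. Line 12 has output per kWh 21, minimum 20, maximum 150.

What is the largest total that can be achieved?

11550

Meeting every minimum uses 30+0+10+20+30+20 = 110 kWh, leaving 720.
Highest output per kWh first: Line 5 22 > Line 12 21 > Line 2 14 > Line 16 10 > Line 14 6 > Line 3 2.
Line 5 takes 130 more to reach its cap of 140 — 590 left.
Line 12 takes 130 more to reach its cap of 150 — 460 left.
Line 2 takes 160 more to reach its cap of 190 — 300 left.
Give Line 16 130 more to hit its cap of 160 — 170 left.
Only 170 left; Line 14 takes them to reach 170.
Total = 10×160 + 6×170 + 22×140 + 2×20 + 14×190 + 21×150 = 11550.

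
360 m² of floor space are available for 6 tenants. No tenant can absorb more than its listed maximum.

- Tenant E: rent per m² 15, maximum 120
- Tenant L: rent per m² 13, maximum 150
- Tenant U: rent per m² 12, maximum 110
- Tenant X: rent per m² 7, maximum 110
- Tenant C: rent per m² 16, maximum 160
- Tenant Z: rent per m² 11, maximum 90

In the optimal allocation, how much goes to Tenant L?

Order the tenants by rent per m²: Tenant C 16 > Tenant E 15 > Tenant L 13 > Tenant U 12 > Tenant Z 11 > Tenant X 7.
Tenant C: +160 to 160 (cap) ; 200 left.
Tenant E takes 120 to reach its cap of 120 ; 80 left.
Tenant L: +80 (room for 150) → 80. Pool exhausted.

80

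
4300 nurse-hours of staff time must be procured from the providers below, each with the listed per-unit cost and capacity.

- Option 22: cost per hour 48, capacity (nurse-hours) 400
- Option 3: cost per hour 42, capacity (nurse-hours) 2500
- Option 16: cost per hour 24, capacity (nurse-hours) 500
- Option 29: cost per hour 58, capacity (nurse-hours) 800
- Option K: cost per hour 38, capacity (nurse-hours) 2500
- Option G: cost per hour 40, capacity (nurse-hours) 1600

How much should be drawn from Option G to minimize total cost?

1300

Fill from the cheapest provider first.
Option 16 (24): use full 500 — 3800 nurse-hours to go.
Option K (38): use full 2500 — 1300 nurse-hours to go.
Take 1300 from Option G at 40 to finish.
Option 3, Option 22, Option 29: unused.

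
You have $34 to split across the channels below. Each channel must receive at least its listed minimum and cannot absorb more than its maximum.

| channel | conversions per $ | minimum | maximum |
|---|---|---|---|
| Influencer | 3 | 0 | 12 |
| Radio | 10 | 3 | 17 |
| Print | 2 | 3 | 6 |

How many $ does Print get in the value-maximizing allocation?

5

Meeting every minimum uses 0+3+3 = 6 $, leaving 28.
Order the channels by conversions per $: Radio 10 > Influencer 3 > Print 2.
Give Radio 14 more to hit its cap of 17 — 14 left.
Influencer: +12 to 12 (cap) — 2 left.
Print has room for 3 more but only 2 remain, so it gets 5.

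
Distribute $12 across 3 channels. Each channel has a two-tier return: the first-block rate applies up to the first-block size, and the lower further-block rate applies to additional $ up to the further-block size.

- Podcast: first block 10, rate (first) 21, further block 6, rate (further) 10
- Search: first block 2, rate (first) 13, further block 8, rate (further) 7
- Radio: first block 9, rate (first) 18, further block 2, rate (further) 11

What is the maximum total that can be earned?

Order all 6 blocks by rate: Podcast/first 21 > Radio/first 18 > Search/first 13 > Radio/second 11 > Podcast/second 10 > Search/second 7.
Fill Podcast first block (10 at 21) → 2 left.
Radio/first: +2 of 9 at 18; pool empty.
Total = 21×10 + 18×2 = 246.

246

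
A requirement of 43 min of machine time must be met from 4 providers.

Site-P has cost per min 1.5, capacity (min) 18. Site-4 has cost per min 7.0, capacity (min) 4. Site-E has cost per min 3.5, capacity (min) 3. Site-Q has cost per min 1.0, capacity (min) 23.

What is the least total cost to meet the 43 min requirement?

Fill from the cheapest provider first.
Site-Q (1.0): use full 23 ; 20 min to go.
Site-P (1.5): use full 18 ; 2 min to go.
Site-E at 3.5: take 2 of its 3 ; requirement met.
Site-4: unused.
Cost = 23×1.0 + 18×1.5 + 2×3.5 = 57.

57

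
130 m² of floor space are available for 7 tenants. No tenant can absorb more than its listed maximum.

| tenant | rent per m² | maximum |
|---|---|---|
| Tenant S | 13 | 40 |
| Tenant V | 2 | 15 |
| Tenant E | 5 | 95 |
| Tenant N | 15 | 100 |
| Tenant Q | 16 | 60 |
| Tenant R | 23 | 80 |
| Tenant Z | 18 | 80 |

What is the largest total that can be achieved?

2740

Order the tenants by rent per m²: Tenant R 23 > Tenant Z 18 > Tenant Q 16 > Tenant N 15 > Tenant S 13 > Tenant E 5 > Tenant V 2.
Tenant R takes 80 to reach its cap of 80 → 50 left.
Tenant Z: +50 (room for 80) → 50. Pool exhausted.
Total = 23×80 + 18×50 = 2740.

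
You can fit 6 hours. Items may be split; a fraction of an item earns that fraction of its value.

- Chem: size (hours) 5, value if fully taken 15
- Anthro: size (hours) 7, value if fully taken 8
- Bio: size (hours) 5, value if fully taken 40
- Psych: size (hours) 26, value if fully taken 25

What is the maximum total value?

Best value per unit of size first: Bio 40/5≈8, Chem 15/5≈3, Anthro 8/7≈1.14, Psych 25/26≈0.962.
Take all of Bio (5 hours, value 40) ; 1 hours left.
Only 1 hours remain; take 1/5 of Chem for value 15×1/5 = 3.
Total value = 43.

43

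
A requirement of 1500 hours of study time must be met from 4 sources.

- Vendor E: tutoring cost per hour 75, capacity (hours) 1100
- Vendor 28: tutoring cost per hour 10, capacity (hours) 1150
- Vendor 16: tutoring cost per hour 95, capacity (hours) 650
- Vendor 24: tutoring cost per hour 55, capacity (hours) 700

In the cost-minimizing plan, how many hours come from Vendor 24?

350

Cheapest first:
Take 1150 from Vendor 28 at 10 — need 350 more.
Vendor 24 (55): take the remaining 350 — done.
Vendor E, Vendor 16: unused.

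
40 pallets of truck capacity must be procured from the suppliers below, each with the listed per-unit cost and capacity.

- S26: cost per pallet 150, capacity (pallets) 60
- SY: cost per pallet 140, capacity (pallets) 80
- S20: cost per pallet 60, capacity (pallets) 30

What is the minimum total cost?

3200

Fill from the cheapest supplier first.
Take 30 from S20 at 60 — need 10 more.
Take 10 from SY at 140 to finish.
S26: unused.
Cost = 30×60 + 10×140 = 3200.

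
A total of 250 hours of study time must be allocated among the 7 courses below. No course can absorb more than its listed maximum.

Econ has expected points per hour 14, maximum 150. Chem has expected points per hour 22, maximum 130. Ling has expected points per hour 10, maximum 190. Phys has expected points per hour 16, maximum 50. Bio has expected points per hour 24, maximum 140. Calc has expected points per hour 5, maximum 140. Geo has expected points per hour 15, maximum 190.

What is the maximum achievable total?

Rank by expected points per hour: Bio 24 > Chem 22 > Phys 16 > Geo 15 > Econ 14 > Ling 10 > Calc 5.
Give Bio 140 to hit its cap of 140 — 110 left.
Only 110 left; Chem takes them to reach 110.
Total = 22×110 + 24×140 = 5780.

5780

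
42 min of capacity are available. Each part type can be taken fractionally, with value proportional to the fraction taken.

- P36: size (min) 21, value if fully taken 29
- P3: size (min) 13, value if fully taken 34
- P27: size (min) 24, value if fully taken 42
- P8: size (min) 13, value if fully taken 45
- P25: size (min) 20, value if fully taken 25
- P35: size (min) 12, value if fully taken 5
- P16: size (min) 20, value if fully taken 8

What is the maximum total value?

107

Sort by value density: P8 45/13≈3.46, P3 34/13≈2.62, P27 42/24≈1.75, P36 29/21≈1.38, P25 25/20≈1.25, P35 5/12≈0.417, P16 8/20≈0.4.
All 13 min of P8 fit (value 45) → 29 remain.
All 13 min of P3 fit (value 34) → 16 remain.
Fill the last 16 min with part of P27: 16/24 of it earns 28.
Total value = 107.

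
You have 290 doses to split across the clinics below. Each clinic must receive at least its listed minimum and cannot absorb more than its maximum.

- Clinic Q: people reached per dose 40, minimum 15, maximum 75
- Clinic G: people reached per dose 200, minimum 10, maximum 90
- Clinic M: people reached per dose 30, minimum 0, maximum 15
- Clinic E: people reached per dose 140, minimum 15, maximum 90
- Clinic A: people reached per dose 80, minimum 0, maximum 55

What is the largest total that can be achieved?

37200

Meeting every minimum uses 15+10+0+15+0 = 40 doses, leaving 250.
Rank by people reached per dose: Clinic G 200 > Clinic E 140 > Clinic A 80 > Clinic Q 40 > Clinic M 30.
Clinic G: +80 to 90 (cap) → 170 left.
Give Clinic E 75 more to hit its cap of 90 → 95 left.
Clinic A takes 55 more to reach its cap of 55 → 40 left.
Clinic Q has room for 60 more but only 40 remain, so it gets 55.
Total = 40×55 + 200×90 + 140×90 + 80×55 = 37200.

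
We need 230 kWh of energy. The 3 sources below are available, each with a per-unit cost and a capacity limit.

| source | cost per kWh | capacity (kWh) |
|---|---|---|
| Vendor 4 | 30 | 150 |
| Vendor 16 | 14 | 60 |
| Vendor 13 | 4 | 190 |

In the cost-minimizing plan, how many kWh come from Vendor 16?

40

Cheapest first:
Take 190 from Vendor 13 at 4 ; need 40 more.
Take 40 from Vendor 16 at 14 to finish.
Vendor 4: unused.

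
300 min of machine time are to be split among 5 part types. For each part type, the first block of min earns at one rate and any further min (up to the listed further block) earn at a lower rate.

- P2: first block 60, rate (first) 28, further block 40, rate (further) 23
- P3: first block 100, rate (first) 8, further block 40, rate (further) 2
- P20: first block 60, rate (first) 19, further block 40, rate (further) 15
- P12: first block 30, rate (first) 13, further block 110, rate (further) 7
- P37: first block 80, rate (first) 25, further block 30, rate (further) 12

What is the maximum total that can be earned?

6600

Treat each block as its own option and order by rate: P2/T1 28 > P37/T1 25 > P2/T2 23 > P20/T1 19 > P20/T2 15 > P12/T1 13 > P37/T2 12 > P3/T1 8 > P12/T2 7 > P3/T2 2.
P2/T1 (28): +60 ; 240 left.
P37/T1 (25): +80 ; 160 left.
P2/T2 (23): +40 ; 120 left.
P20/T1 (19): +60 ; 60 left.
P20/T2 (15): +40 ; 20 left.
20 remain; put them into P12 T1 at 13.
Total = 28×60 + 25×80 + 23×40 + 19×60 + 15×40 + 13×20 = 6600.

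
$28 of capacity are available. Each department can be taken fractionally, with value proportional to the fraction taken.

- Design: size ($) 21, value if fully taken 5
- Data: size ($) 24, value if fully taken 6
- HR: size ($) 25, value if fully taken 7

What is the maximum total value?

Sort by value density: HR 7/25≈0.28, Data 6/24≈0.25, Design 5/21≈0.238.
Take all of HR (25 $, value 7) — 3 $ left.
Fill the last 3 $ with part of Data: 3/24 of it earns 0.75.
Total value = 7.75.

7.75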